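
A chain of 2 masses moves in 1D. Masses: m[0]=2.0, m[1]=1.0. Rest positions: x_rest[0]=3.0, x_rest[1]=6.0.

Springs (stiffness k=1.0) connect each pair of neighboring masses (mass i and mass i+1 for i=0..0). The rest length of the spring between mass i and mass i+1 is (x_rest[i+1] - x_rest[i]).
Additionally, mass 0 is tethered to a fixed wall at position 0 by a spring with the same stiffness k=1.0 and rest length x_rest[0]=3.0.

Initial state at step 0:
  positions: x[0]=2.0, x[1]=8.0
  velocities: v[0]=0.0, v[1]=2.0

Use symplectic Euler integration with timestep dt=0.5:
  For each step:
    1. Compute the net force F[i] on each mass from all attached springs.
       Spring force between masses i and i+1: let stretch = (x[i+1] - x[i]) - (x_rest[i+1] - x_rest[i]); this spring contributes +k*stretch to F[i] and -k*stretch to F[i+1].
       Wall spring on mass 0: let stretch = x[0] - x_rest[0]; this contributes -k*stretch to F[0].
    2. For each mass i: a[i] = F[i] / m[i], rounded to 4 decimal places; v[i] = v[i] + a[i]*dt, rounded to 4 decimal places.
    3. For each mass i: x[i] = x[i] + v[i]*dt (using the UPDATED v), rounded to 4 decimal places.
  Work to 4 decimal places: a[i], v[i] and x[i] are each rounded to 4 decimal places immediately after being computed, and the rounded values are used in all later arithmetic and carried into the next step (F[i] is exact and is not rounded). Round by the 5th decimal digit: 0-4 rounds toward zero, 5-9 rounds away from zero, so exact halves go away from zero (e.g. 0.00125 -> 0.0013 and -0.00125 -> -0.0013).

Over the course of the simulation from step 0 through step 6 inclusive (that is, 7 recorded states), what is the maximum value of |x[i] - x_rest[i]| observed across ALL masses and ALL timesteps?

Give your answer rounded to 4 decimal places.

Step 0: x=[2.0000 8.0000] v=[0.0000 2.0000]
Step 1: x=[2.5000 8.2500] v=[1.0000 0.5000]
Step 2: x=[3.4063 7.8125] v=[1.8125 -0.8750]
Step 3: x=[4.4376 7.0235] v=[2.0625 -1.5781]
Step 4: x=[5.2374 6.3380] v=[1.5996 -1.3711]
Step 5: x=[5.5201 6.1273] v=[0.5654 -0.4214]
Step 6: x=[5.1887 6.5148] v=[-0.6629 0.7750]
Max displacement = 2.5201

Answer: 2.5201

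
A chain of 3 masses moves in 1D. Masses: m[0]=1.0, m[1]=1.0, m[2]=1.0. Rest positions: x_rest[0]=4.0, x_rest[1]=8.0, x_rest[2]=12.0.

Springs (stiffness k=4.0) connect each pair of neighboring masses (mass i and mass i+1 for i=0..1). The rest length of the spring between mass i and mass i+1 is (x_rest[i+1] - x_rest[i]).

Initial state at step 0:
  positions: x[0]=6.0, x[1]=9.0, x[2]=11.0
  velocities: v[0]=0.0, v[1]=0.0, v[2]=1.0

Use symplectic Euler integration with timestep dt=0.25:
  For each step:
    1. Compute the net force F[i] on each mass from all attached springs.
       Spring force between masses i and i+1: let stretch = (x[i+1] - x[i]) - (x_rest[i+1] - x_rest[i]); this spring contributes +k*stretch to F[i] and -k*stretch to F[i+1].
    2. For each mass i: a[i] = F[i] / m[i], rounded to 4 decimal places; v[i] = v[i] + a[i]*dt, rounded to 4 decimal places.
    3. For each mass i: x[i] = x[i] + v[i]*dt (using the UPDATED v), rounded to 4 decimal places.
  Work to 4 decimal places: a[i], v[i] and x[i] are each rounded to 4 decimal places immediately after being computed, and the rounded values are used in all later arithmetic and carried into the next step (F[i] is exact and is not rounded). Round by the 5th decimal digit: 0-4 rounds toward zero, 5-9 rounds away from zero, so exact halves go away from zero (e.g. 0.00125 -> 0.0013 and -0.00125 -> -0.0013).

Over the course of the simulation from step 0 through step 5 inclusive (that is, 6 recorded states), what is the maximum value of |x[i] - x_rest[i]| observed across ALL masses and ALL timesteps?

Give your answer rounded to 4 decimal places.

Step 0: x=[6.0000 9.0000 11.0000] v=[0.0000 0.0000 1.0000]
Step 1: x=[5.7500 8.7500 11.7500] v=[-1.0000 -1.0000 3.0000]
Step 2: x=[5.2500 8.5000 12.7500] v=[-2.0000 -1.0000 4.0000]
Step 3: x=[4.5625 8.5000 13.6875] v=[-2.7500 0.0000 3.7500]
Step 4: x=[3.8594 8.8125 14.3281] v=[-2.8125 1.2500 2.5625]
Step 5: x=[3.3946 9.2656 14.5898] v=[-1.8594 1.8125 1.0469]
Max displacement = 2.5898

Answer: 2.5898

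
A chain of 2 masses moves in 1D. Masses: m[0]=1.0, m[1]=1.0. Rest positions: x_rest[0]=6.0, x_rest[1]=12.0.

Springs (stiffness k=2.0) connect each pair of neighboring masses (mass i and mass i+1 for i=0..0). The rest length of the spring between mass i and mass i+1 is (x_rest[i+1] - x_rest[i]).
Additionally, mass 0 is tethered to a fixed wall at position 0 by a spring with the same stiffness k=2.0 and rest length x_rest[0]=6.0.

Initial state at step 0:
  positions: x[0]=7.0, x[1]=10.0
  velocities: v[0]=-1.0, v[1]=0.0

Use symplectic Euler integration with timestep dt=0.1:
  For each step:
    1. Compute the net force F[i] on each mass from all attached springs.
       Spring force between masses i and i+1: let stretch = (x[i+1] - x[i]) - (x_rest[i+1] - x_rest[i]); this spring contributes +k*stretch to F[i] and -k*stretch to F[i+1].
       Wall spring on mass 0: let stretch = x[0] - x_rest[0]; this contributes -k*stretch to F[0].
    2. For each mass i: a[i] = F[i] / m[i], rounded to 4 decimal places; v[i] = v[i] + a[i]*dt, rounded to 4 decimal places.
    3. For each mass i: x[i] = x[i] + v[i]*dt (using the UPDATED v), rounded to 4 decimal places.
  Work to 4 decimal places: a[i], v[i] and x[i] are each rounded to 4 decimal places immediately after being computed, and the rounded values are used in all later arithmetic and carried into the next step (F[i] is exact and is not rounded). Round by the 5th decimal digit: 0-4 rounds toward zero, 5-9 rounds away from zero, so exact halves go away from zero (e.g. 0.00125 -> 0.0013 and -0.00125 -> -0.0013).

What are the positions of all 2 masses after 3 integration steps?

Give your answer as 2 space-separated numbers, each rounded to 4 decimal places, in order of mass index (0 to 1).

Answer: 6.2576 10.3383

Derivation:
Step 0: x=[7.0000 10.0000] v=[-1.0000 0.0000]
Step 1: x=[6.8200 10.0600] v=[-1.8000 0.6000]
Step 2: x=[6.5684 10.1752] v=[-2.5160 1.1520]
Step 3: x=[6.2576 10.3383] v=[-3.1083 1.6306]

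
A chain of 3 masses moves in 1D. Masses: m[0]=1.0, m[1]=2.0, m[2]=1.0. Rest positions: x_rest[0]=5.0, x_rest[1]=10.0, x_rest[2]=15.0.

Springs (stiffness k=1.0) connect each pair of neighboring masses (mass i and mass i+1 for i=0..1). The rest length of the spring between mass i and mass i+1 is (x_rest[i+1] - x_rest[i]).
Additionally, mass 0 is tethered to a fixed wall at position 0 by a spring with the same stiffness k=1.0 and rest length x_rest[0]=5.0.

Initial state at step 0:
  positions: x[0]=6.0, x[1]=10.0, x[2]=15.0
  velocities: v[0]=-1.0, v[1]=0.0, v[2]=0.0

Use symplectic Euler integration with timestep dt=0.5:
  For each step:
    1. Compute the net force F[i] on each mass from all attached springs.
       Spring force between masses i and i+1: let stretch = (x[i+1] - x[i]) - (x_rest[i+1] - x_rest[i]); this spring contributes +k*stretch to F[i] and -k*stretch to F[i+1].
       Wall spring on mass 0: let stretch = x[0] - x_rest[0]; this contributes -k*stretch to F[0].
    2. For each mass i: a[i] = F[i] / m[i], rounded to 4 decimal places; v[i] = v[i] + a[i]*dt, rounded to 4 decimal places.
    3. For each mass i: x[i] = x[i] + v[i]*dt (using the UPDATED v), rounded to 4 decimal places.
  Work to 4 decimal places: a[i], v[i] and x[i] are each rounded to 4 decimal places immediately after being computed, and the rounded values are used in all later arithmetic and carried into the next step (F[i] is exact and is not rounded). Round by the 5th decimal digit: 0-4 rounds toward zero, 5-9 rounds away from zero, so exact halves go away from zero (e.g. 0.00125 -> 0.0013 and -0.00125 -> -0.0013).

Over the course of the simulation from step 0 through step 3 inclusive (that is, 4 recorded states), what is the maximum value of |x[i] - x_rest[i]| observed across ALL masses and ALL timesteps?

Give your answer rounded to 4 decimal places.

Answer: 1.3984

Derivation:
Step 0: x=[6.0000 10.0000 15.0000] v=[-1.0000 0.0000 0.0000]
Step 1: x=[5.0000 10.1250 15.0000] v=[-2.0000 0.2500 0.0000]
Step 2: x=[4.0313 10.2188 15.0313] v=[-1.9375 0.1875 0.0625]
Step 3: x=[3.6016 10.1407 15.1095] v=[-0.8594 -0.1563 0.1563]
Max displacement = 1.3984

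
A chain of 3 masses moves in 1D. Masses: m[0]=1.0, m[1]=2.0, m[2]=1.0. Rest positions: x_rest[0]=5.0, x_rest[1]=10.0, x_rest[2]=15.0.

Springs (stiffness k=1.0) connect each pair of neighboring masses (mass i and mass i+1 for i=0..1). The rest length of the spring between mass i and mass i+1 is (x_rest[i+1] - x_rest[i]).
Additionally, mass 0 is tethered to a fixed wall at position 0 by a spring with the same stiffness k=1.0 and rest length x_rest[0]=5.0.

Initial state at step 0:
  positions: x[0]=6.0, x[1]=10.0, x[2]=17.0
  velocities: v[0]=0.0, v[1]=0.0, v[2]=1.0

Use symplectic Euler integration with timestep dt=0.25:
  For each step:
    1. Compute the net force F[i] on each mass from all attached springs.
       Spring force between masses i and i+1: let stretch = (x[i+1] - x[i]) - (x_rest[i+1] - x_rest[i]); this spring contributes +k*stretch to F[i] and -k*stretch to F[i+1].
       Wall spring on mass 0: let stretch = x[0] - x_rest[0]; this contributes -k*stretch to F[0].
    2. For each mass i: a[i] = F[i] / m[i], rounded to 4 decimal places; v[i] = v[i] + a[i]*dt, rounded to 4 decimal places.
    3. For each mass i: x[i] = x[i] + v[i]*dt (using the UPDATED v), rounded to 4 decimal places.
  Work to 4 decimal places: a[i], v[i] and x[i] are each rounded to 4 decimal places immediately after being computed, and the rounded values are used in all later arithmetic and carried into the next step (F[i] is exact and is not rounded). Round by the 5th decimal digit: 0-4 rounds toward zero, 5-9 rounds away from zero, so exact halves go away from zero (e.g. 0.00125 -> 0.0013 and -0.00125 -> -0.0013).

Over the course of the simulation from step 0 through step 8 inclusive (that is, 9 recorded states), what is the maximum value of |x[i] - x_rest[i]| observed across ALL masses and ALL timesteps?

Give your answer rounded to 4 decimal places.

Step 0: x=[6.0000 10.0000 17.0000] v=[0.0000 0.0000 1.0000]
Step 1: x=[5.8750 10.0938 17.1250] v=[-0.5000 0.3750 0.5000]
Step 2: x=[5.6465 10.2755 17.1231] v=[-0.9141 0.7266 -0.0078]
Step 3: x=[5.3544 10.5265 17.0057] v=[-1.1685 1.0039 -0.4697]
Step 4: x=[5.0509 10.8183 16.7958] v=[-1.2141 1.1673 -0.8395]
Step 5: x=[4.7922 11.1167 16.5248] v=[-1.0350 1.1936 -1.0839]
Step 6: x=[4.6292 11.3865 16.2283] v=[-0.6519 1.0791 -1.1859]
Step 7: x=[4.5992 11.5964 15.9417] v=[-0.1199 0.8397 -1.1464]
Step 8: x=[4.7191 11.7235 15.6960] v=[0.4796 0.5082 -0.9827]
Max displacement = 2.1250

Answer: 2.1250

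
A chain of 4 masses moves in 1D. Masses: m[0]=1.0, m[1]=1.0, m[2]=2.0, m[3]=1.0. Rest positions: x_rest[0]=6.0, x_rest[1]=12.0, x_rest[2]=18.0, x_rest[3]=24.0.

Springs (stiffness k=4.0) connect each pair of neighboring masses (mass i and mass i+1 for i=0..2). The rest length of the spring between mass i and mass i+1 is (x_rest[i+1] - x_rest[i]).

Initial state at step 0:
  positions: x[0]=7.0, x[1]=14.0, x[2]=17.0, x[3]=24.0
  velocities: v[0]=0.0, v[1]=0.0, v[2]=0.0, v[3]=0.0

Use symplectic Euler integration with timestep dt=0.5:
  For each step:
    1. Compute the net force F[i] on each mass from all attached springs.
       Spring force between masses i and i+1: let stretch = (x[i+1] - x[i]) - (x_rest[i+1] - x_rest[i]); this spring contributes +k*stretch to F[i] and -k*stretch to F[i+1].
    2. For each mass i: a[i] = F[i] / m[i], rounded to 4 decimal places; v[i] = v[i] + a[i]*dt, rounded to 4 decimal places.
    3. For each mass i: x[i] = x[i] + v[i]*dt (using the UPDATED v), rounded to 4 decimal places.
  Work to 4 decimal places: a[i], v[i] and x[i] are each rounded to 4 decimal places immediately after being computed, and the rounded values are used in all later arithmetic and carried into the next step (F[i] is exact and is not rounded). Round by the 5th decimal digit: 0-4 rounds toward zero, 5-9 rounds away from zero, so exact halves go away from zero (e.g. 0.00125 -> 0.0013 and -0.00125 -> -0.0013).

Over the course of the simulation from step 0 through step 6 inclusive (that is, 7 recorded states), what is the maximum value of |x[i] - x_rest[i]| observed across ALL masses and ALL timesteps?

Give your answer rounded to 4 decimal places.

Step 0: x=[7.0000 14.0000 17.0000 24.0000] v=[0.0000 0.0000 0.0000 0.0000]
Step 1: x=[8.0000 10.0000 19.0000 23.0000] v=[2.0000 -8.0000 4.0000 -2.0000]
Step 2: x=[5.0000 13.0000 18.5000 24.0000] v=[-6.0000 6.0000 -1.0000 2.0000]
Step 3: x=[4.0000 13.5000 18.0000 25.5000] v=[-2.0000 1.0000 -1.0000 3.0000]
Step 4: x=[6.5000 9.0000 19.0000 25.5000] v=[5.0000 -9.0000 2.0000 0.0000]
Step 5: x=[5.5000 12.0000 18.2500 25.0000] v=[-2.0000 6.0000 -1.5000 -1.0000]
Step 6: x=[5.0000 14.7500 17.7500 23.7500] v=[-1.0000 5.5000 -1.0000 -2.5000]
Max displacement = 3.0000

Answer: 3.0000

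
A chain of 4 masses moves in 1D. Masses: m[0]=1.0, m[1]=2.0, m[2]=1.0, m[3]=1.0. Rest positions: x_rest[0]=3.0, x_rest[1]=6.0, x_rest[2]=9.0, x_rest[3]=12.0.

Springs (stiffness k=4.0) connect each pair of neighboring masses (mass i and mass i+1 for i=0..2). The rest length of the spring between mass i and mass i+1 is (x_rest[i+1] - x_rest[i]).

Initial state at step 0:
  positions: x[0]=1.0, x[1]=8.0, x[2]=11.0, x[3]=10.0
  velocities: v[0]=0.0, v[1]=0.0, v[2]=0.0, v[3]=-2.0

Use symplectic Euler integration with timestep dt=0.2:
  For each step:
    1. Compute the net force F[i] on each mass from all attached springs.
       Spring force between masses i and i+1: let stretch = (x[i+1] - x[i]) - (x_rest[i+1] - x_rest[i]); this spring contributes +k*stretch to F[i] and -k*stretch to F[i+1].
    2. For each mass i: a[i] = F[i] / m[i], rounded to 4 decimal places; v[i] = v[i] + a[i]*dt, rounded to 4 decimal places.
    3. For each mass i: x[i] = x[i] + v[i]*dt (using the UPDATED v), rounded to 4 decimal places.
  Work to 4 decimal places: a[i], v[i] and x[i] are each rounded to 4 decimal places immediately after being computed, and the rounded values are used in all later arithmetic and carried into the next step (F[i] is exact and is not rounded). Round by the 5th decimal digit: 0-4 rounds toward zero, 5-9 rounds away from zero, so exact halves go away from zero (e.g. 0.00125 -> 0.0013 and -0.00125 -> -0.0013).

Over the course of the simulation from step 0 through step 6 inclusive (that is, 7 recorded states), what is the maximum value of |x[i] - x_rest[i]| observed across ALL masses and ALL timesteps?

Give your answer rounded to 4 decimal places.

Answer: 3.1808

Derivation:
Step 0: x=[1.0000 8.0000 11.0000 10.0000] v=[0.0000 0.0000 0.0000 -2.0000]
Step 1: x=[1.6400 7.6800 10.3600 10.2400] v=[3.2000 -1.6000 -3.2000 1.2000]
Step 2: x=[2.7664 7.0912 9.2720 10.9792] v=[5.6320 -2.9440 -5.4400 3.6960]
Step 3: x=[4.1048 6.3309 8.1082 11.9252] v=[6.6918 -3.8016 -5.8189 4.7302]
Step 4: x=[5.3193 5.5347 7.2708 12.7405] v=[6.0727 -3.9811 -4.1871 4.0766]
Step 5: x=[6.0883 4.8601 7.0308 13.1607] v=[3.8450 -3.3728 -1.2002 2.1008]
Step 6: x=[6.1808 4.4575 7.4242 13.0801] v=[0.4624 -2.0132 1.9672 -0.4031]
Max displacement = 3.1808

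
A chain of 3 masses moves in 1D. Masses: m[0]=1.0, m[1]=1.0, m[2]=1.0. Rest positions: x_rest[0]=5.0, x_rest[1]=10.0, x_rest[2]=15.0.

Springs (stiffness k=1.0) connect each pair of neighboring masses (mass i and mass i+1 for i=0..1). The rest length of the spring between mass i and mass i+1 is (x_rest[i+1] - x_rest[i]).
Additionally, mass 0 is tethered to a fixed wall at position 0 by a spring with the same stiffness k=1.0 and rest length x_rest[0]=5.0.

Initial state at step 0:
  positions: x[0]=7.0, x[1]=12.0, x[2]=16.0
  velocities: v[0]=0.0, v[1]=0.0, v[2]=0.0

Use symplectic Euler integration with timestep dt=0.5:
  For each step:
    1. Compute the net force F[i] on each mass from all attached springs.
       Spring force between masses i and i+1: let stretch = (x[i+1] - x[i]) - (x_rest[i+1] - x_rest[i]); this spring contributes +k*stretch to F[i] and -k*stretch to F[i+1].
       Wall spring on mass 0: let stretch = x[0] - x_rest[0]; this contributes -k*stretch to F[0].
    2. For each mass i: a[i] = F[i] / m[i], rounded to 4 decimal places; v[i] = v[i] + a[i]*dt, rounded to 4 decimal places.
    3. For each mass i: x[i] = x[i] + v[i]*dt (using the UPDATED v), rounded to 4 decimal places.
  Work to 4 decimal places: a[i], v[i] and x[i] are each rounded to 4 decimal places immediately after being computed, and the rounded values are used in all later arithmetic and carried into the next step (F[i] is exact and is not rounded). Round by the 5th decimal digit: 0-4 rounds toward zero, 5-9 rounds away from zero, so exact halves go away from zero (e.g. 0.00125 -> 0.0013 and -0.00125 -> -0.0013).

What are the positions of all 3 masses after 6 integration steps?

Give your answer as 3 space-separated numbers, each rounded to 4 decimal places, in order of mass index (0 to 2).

Answer: 4.4611 9.8604 15.7777

Derivation:
Step 0: x=[7.0000 12.0000 16.0000] v=[0.0000 0.0000 0.0000]
Step 1: x=[6.5000 11.7500 16.2500] v=[-1.0000 -0.5000 0.5000]
Step 2: x=[5.6875 11.3125 16.6250] v=[-1.6250 -0.8750 0.7500]
Step 3: x=[4.8594 10.7969 16.9219] v=[-1.6563 -1.0313 0.5938]
Step 4: x=[4.3008 10.3281 16.9376] v=[-1.1173 -0.9376 0.0313]
Step 5: x=[4.1738 10.0049 16.5509] v=[-0.2541 -0.6465 -0.7735]
Step 6: x=[4.4611 9.8604 15.7777] v=[0.5746 -0.2891 -1.5465]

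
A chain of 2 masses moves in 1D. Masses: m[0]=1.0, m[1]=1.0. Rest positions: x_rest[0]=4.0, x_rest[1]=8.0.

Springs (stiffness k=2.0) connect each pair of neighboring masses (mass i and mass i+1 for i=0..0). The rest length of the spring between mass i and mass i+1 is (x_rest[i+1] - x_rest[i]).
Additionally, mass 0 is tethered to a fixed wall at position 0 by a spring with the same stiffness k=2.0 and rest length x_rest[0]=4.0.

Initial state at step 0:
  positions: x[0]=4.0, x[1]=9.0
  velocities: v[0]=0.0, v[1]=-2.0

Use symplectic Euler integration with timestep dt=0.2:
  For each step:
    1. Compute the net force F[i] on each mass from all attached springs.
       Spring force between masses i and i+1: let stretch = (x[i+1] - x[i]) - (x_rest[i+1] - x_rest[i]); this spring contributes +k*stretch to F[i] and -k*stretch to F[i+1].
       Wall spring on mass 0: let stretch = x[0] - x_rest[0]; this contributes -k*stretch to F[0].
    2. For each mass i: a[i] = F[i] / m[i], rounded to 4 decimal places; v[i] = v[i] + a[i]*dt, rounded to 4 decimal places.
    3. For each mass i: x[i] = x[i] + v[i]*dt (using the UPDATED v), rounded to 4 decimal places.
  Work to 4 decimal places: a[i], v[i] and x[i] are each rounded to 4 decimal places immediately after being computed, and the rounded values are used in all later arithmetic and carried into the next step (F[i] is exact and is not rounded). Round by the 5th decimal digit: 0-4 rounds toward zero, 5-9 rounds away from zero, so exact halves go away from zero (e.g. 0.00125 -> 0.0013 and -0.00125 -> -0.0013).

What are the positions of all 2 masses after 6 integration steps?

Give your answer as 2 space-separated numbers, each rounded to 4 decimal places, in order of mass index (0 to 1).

Step 0: x=[4.0000 9.0000] v=[0.0000 -2.0000]
Step 1: x=[4.0800 8.5200] v=[0.4000 -2.4000]
Step 2: x=[4.1888 8.0048] v=[0.5440 -2.5760]
Step 3: x=[4.2678 7.5043] v=[0.3949 -2.5024]
Step 4: x=[4.2643 7.0649] v=[-0.0176 -2.1970]
Step 5: x=[4.1437 6.7215] v=[-0.6031 -1.7172]
Step 6: x=[3.8978 6.4918] v=[-1.2295 -1.1483]

Answer: 3.8978 6.4918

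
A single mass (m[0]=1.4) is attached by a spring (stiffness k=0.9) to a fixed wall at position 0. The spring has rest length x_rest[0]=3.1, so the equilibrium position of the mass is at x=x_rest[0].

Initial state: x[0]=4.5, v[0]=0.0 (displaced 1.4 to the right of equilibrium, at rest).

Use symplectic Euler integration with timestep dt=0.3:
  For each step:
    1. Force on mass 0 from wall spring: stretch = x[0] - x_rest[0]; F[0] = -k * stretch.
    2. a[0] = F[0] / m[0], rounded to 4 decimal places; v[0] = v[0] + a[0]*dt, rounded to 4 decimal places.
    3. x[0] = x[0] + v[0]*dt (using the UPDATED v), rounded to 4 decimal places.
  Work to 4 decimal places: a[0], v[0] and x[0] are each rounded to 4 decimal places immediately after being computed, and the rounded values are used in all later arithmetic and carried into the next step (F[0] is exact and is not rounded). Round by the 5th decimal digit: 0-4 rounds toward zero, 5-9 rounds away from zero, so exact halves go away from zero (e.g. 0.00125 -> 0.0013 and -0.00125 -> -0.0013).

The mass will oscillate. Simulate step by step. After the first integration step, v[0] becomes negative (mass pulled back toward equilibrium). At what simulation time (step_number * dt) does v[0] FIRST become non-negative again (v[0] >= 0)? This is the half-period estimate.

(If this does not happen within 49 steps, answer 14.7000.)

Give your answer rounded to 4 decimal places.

Step 0: x=[4.5000] v=[0.0000]
Step 1: x=[4.4190] v=[-0.2700]
Step 2: x=[4.2617] v=[-0.5244]
Step 3: x=[4.0372] v=[-0.7484]
Step 4: x=[3.7584] v=[-0.9292]
Step 5: x=[3.4415] v=[-1.0562]
Step 6: x=[3.1049] v=[-1.1221]
Step 7: x=[2.7680] v=[-1.1231]
Step 8: x=[2.4503] v=[-1.0591]
Step 9: x=[2.1702] v=[-0.9338]
Step 10: x=[1.9439] v=[-0.7545]
Step 11: x=[1.7845] v=[-0.5315]
Step 12: x=[1.7012] v=[-0.2778]
Step 13: x=[1.6988] v=[-0.0080]
Step 14: x=[1.7775] v=[0.2622]
First v>=0 after going negative at step 14, time=4.2000

Answer: 4.2000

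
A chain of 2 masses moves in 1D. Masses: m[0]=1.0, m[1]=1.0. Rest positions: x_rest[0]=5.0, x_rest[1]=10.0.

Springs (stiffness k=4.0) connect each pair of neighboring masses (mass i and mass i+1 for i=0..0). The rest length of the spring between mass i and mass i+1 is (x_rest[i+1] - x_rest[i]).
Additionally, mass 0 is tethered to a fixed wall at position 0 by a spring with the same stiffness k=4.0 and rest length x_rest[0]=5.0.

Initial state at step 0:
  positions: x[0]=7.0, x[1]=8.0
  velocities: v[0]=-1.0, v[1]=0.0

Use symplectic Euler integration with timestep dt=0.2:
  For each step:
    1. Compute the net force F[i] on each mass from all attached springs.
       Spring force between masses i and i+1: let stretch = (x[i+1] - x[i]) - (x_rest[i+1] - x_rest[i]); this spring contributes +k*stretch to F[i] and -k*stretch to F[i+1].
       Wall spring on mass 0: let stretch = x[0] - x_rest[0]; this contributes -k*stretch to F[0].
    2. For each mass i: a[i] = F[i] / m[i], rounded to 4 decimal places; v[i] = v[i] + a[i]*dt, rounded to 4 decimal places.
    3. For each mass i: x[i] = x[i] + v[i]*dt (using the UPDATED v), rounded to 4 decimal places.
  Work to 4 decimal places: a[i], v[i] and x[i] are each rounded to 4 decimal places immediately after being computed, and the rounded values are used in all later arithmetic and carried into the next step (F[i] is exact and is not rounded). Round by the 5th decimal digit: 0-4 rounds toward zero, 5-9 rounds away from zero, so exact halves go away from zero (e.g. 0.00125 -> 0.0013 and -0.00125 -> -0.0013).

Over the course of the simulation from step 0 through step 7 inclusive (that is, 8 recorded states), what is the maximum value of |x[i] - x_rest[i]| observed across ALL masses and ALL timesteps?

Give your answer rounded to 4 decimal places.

Answer: 2.8911

Derivation:
Step 0: x=[7.0000 8.0000] v=[-1.0000 0.0000]
Step 1: x=[5.8400 8.6400] v=[-5.8000 3.2000]
Step 2: x=[4.1936 9.6320] v=[-8.2320 4.9600]
Step 3: x=[2.7464 10.5539] v=[-7.2362 4.6093]
Step 4: x=[2.1089 11.0266] v=[-3.1873 2.3633]
Step 5: x=[2.5608 10.8724] v=[2.2597 -0.7709]
Step 6: x=[3.9329 10.1884] v=[6.8603 -3.4202]
Step 7: x=[5.6766 9.3035] v=[8.7184 -4.4246]
Max displacement = 2.8911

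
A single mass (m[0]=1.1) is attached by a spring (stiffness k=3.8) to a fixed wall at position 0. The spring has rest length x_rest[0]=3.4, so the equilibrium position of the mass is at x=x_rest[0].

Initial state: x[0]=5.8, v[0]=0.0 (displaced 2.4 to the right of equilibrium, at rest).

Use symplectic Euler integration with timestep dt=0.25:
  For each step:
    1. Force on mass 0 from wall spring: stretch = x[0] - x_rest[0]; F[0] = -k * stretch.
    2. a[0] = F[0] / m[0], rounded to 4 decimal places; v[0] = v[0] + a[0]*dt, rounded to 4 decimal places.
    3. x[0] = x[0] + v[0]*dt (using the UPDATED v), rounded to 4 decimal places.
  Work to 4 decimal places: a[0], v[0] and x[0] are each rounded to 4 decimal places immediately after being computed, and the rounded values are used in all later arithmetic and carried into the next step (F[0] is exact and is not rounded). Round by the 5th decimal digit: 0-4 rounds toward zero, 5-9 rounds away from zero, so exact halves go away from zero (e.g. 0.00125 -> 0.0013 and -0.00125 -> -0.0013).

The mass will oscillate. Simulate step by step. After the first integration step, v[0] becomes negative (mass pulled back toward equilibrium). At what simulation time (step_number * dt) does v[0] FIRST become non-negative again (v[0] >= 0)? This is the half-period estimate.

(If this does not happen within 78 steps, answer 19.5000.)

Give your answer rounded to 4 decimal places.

Answer: 1.7500

Derivation:
Step 0: x=[5.8000] v=[0.0000]
Step 1: x=[5.2818] v=[-2.0727]
Step 2: x=[4.3573] v=[-3.6979]
Step 3: x=[3.2261] v=[-4.5247]
Step 4: x=[2.1325] v=[-4.3745]
Step 5: x=[1.3125] v=[-3.2799]
Step 6: x=[0.9432] v=[-1.4771]
Step 7: x=[1.1044] v=[0.6447]
First v>=0 after going negative at step 7, time=1.7500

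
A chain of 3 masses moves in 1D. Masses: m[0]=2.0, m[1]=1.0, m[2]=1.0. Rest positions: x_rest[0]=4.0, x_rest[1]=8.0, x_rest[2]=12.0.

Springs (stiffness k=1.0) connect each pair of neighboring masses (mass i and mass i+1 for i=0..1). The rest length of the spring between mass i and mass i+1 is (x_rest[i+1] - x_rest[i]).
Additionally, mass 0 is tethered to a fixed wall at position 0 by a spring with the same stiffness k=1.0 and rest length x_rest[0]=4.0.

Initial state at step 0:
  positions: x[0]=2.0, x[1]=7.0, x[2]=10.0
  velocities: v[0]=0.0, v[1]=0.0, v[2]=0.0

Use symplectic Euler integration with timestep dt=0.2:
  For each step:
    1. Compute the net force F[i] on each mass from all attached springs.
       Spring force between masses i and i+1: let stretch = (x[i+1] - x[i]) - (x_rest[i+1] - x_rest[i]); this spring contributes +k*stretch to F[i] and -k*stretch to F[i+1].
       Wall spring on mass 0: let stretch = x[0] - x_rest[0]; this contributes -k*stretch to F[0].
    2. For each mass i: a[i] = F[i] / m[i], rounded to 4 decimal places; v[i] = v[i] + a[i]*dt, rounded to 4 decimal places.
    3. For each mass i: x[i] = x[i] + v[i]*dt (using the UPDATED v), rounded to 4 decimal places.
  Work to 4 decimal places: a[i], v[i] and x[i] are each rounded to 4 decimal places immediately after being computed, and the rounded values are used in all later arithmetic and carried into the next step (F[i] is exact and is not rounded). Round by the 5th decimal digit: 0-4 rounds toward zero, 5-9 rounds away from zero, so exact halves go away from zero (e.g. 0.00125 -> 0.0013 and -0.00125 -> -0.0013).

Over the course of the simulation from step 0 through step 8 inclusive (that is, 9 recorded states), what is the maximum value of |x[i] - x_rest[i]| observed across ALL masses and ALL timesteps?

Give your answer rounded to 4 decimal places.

Answer: 2.1809

Derivation:
Step 0: x=[2.0000 7.0000 10.0000] v=[0.0000 0.0000 0.0000]
Step 1: x=[2.0600 6.9200 10.0400] v=[0.3000 -0.4000 0.2000]
Step 2: x=[2.1760 6.7704 10.1152] v=[0.5800 -0.7480 0.3760]
Step 3: x=[2.3404 6.5708 10.2166] v=[0.8218 -0.9979 0.5070]
Step 4: x=[2.5426 6.3478 10.3322] v=[1.0108 -1.1148 0.5778]
Step 5: x=[2.7700 6.1320 10.4484] v=[1.1371 -1.0790 0.5809]
Step 6: x=[3.0093 5.9544 10.5519] v=[1.1963 -0.8881 0.5176]
Step 7: x=[3.2473 5.8429 10.6315] v=[1.1899 -0.5576 0.3981]
Step 8: x=[3.4722 5.8191 10.6796] v=[1.1247 -0.1190 0.2404]
Max displacement = 2.1809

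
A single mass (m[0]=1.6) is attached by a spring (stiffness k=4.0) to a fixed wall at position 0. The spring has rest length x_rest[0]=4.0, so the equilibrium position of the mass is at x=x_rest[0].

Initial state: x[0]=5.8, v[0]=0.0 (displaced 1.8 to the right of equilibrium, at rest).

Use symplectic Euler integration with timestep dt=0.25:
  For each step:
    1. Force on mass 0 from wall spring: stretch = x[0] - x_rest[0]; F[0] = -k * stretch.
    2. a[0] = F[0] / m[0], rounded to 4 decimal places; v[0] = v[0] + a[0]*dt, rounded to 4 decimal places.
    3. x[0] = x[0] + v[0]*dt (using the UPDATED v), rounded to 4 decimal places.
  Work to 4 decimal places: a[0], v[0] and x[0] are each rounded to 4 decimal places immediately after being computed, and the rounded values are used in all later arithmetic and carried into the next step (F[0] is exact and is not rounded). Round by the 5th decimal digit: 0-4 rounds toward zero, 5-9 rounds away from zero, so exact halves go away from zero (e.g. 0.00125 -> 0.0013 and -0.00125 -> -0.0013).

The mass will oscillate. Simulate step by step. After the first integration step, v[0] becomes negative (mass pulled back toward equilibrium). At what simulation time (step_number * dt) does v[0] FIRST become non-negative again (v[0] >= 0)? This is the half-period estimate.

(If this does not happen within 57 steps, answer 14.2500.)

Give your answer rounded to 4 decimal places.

Step 0: x=[5.8000] v=[0.0000]
Step 1: x=[5.5188] v=[-1.1250]
Step 2: x=[5.0002] v=[-2.0743]
Step 3: x=[4.3254] v=[-2.6994]
Step 4: x=[3.5997] v=[-2.9028]
Step 5: x=[2.9366] v=[-2.6526]
Step 6: x=[2.4396] v=[-1.9880]
Step 7: x=[2.1864] v=[-1.0128]
Step 8: x=[2.2166] v=[0.1207]
First v>=0 after going negative at step 8, time=2.0000

Answer: 2.0000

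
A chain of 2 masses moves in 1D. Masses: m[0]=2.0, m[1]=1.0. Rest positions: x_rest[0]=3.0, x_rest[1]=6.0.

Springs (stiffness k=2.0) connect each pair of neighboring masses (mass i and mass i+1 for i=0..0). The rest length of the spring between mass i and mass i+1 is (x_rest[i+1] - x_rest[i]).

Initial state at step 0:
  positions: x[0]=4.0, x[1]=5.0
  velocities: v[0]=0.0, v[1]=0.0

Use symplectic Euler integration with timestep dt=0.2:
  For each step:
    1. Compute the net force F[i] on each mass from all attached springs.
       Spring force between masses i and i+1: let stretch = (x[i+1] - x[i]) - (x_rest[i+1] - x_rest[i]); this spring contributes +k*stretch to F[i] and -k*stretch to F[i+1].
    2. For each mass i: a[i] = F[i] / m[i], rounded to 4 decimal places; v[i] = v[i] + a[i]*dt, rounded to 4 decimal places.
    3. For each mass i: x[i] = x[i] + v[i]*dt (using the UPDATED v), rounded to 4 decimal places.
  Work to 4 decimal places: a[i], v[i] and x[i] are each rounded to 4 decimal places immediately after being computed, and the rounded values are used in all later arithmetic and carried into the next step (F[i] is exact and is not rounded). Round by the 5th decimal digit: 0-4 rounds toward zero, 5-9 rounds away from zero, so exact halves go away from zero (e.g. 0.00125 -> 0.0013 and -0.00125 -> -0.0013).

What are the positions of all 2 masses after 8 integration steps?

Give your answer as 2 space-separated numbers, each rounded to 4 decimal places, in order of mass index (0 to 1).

Answer: 2.6675 7.6647

Derivation:
Step 0: x=[4.0000 5.0000] v=[0.0000 0.0000]
Step 1: x=[3.9200 5.1600] v=[-0.4000 0.8000]
Step 2: x=[3.7696 5.4608] v=[-0.7520 1.5040]
Step 3: x=[3.5668 5.8663] v=[-1.0138 2.0275]
Step 4: x=[3.3360 6.3278] v=[-1.1539 2.3077]
Step 5: x=[3.1049 6.7900] v=[-1.1555 2.3110]
Step 6: x=[2.9012 7.1974] v=[-1.0185 2.0370]
Step 7: x=[2.7493 7.5011] v=[-0.7593 1.5185]
Step 8: x=[2.6675 7.6647] v=[-0.4089 0.8178]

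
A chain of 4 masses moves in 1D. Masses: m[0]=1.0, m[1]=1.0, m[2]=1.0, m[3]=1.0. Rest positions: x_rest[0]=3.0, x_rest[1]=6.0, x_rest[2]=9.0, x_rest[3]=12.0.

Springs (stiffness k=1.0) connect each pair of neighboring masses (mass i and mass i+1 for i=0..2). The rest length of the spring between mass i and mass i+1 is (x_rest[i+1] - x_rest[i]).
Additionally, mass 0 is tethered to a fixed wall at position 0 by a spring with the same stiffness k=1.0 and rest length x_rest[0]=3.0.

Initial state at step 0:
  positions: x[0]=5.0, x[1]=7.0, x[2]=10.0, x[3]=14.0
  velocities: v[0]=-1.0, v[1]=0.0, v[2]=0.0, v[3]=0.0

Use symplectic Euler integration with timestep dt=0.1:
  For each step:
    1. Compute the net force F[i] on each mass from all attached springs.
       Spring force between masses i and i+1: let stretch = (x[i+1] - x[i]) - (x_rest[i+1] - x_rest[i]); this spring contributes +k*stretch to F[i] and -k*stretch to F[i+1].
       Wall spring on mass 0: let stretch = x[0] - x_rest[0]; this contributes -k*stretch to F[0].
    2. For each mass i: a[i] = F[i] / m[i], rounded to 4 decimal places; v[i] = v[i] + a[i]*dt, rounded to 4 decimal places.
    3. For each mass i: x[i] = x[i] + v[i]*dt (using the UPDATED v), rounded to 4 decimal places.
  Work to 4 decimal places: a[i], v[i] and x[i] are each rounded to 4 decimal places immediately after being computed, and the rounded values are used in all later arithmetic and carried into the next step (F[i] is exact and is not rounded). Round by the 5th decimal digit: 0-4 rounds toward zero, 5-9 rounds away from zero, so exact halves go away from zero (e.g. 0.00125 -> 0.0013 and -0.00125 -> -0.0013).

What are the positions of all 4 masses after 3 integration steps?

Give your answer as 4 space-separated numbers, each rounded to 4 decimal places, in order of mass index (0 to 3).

Answer: 4.5314 7.0541 10.0590 13.9410

Derivation:
Step 0: x=[5.0000 7.0000 10.0000 14.0000] v=[-1.0000 0.0000 0.0000 0.0000]
Step 1: x=[4.8700 7.0100 10.0100 13.9900] v=[-1.3000 0.1000 0.1000 -0.1000]
Step 2: x=[4.7127 7.0286 10.0298 13.9702] v=[-1.5730 0.1860 0.1980 -0.1980]
Step 3: x=[4.5314 7.0541 10.0590 13.9410] v=[-1.8127 0.2545 0.2919 -0.2920]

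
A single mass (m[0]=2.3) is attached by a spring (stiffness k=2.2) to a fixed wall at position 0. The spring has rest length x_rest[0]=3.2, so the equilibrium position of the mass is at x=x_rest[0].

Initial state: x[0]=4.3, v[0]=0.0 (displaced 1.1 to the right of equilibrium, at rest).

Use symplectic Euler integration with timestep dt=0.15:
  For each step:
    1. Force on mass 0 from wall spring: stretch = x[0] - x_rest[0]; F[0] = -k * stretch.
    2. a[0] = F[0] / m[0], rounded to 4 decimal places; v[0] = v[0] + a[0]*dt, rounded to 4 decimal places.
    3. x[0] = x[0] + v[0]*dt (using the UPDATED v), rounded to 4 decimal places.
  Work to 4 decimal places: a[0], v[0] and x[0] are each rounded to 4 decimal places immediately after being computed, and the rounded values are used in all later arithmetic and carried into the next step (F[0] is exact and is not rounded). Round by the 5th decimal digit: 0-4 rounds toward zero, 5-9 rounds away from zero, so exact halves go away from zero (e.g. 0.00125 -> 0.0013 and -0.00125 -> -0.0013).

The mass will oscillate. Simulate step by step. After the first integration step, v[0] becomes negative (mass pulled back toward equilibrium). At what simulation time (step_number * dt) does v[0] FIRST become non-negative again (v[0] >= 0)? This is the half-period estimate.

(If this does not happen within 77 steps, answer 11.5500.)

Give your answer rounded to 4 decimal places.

Step 0: x=[4.3000] v=[0.0000]
Step 1: x=[4.2763] v=[-0.1578]
Step 2: x=[4.2295] v=[-0.3122]
Step 3: x=[4.1605] v=[-0.4599]
Step 4: x=[4.0708] v=[-0.5977]
Step 5: x=[3.9624] v=[-0.7226]
Step 6: x=[3.8376] v=[-0.8320]
Step 7: x=[3.6991] v=[-0.9235]
Step 8: x=[3.5498] v=[-0.9951]
Step 9: x=[3.3930] v=[-1.0453]
Step 10: x=[3.2321] v=[-1.0730]
Step 11: x=[3.0705] v=[-1.0776]
Step 12: x=[2.9117] v=[-1.0590]
Step 13: x=[2.7591] v=[-1.0176]
Step 14: x=[2.6160] v=[-0.9543]
Step 15: x=[2.4854] v=[-0.8705]
Step 16: x=[2.3702] v=[-0.7680]
Step 17: x=[2.2729] v=[-0.6489]
Step 18: x=[2.1955] v=[-0.5159]
Step 19: x=[2.1397] v=[-0.3718]
Step 20: x=[2.1067] v=[-0.2197]
Step 21: x=[2.0973] v=[-0.0628]
Step 22: x=[2.1116] v=[0.0954]
First v>=0 after going negative at step 22, time=3.3000

Answer: 3.3000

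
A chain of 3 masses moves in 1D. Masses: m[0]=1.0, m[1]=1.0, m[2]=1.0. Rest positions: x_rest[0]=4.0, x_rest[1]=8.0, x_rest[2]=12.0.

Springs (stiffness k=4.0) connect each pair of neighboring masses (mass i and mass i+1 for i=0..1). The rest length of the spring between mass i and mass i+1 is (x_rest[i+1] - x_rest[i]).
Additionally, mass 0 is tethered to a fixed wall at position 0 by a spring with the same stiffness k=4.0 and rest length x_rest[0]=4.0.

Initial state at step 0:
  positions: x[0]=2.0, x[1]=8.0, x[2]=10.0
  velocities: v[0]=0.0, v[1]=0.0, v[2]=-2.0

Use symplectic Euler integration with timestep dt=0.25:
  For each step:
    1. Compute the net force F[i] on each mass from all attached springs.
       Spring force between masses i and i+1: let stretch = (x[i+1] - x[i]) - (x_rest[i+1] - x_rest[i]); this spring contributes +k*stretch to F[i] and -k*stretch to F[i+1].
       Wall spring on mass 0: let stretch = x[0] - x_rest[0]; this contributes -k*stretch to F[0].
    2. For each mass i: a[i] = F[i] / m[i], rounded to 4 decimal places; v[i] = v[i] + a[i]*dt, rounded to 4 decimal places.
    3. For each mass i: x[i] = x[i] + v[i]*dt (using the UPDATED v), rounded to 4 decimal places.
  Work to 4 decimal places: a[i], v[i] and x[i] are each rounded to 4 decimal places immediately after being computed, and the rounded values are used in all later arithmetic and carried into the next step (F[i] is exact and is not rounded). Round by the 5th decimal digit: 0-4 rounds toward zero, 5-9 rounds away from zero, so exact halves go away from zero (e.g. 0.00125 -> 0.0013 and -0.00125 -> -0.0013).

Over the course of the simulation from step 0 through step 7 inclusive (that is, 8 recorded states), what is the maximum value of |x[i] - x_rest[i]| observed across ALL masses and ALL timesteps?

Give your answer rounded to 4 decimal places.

Answer: 2.7500

Derivation:
Step 0: x=[2.0000 8.0000 10.0000] v=[0.0000 0.0000 -2.0000]
Step 1: x=[3.0000 7.0000 10.0000] v=[4.0000 -4.0000 0.0000]
Step 2: x=[4.2500 5.7500 10.2500] v=[5.0000 -5.0000 1.0000]
Step 3: x=[4.8125 5.2500 10.3750] v=[2.2500 -2.0000 0.5000]
Step 4: x=[4.2813 5.9219 10.2188] v=[-2.1250 2.6875 -0.6250]
Step 5: x=[3.0899 7.2579 9.9883] v=[-4.7657 5.3438 -0.9219]
Step 6: x=[2.1680 8.2345 10.0752] v=[-3.6876 3.9062 0.3477]
Step 7: x=[2.2207 8.1546 10.7020] v=[0.2109 -0.3196 2.5070]
Max displacement = 2.7500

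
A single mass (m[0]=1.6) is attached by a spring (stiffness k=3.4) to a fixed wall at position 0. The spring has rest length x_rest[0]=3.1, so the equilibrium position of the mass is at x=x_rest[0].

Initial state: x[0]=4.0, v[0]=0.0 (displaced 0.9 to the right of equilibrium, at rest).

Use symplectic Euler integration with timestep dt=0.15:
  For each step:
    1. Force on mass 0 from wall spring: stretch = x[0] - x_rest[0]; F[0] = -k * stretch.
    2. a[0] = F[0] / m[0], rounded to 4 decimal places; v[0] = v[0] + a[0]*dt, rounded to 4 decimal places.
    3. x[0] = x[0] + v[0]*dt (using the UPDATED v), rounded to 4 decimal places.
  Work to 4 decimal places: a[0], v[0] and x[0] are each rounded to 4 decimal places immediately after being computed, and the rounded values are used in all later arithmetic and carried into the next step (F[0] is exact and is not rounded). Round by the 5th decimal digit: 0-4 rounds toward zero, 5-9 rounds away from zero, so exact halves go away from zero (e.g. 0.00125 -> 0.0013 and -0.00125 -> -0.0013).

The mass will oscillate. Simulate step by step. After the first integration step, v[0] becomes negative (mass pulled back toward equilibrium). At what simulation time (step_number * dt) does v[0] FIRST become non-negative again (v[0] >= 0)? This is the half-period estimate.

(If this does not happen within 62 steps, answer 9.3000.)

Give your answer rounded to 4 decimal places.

Step 0: x=[4.0000] v=[0.0000]
Step 1: x=[3.9570] v=[-0.2869]
Step 2: x=[3.8730] v=[-0.5601]
Step 3: x=[3.7520] v=[-0.8065]
Step 4: x=[3.5999] v=[-1.0143]
Step 5: x=[3.4239] v=[-1.1736]
Step 6: x=[3.2324] v=[-1.2768]
Step 7: x=[3.0346] v=[-1.3190]
Step 8: x=[2.8399] v=[-1.2982]
Step 9: x=[2.6576] v=[-1.2153]
Step 10: x=[2.4965] v=[-1.0743]
Step 11: x=[2.3642] v=[-0.8819]
Step 12: x=[2.2671] v=[-0.6474]
Step 13: x=[2.2098] v=[-0.3819]
Step 14: x=[2.1951] v=[-0.0981]
Step 15: x=[2.2236] v=[0.1903]
First v>=0 after going negative at step 15, time=2.2500

Answer: 2.2500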